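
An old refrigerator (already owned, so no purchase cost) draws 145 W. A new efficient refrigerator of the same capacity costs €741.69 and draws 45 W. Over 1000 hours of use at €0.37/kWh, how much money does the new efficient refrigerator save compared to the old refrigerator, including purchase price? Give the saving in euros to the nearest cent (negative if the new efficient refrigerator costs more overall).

-€704.69

old refrigerator: €0.00 + (145/1000) kW × 1000 h × €0.37 = €0.00 + €53.65 = €53.65
new efficient refrigerator: €741.69 + (45/1000) kW × 1000 h × €0.37 = €741.69 + €16.65 = €758.34
Saving = €53.65 − €758.34 = −€704.69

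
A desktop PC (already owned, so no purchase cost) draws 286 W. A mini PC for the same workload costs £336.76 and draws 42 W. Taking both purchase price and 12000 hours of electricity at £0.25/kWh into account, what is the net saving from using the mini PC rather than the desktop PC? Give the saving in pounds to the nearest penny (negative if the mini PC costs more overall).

£395.24

desktop PC: £0.00 + (286/1000) kW × 12000 h × £0.25 = £0.00 + £858 = £858
mini PC: £336.76 + (42/1000) kW × 12000 h × £0.25 = £336.76 + £126 = £462.76
Saving = £858 − £462.76 = £395.24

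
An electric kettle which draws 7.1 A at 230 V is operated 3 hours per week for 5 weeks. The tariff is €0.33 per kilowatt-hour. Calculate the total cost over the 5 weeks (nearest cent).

€8.08

Power = 7.1 A × 230 V = 1633 W = 1.633 kW
Runtime = 3 h/week × 5 weeks = 15 h
Energy = 1.633 kW × 15 h = 24.495 kWh
Cost = 24.495 kWh × €0.33/kWh = €8.08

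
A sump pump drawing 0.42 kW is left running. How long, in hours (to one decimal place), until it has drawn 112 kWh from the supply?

266.7 h

Hours = 112 kWh ÷ 0.42 kW = 266.7 h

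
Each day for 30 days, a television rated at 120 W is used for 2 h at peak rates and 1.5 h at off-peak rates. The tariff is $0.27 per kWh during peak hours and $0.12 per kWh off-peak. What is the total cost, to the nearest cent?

Peak energy = 0.12 kW × 2 h × 30 = 7.2 kWh
Off-peak energy = 0.12 kW × 1.5 h × 30 = 5.4 kWh
Cost = 7.2 × $0.27 + 5.4 × $0.12 = $1.944 + $0.648 = $2.59

$2.59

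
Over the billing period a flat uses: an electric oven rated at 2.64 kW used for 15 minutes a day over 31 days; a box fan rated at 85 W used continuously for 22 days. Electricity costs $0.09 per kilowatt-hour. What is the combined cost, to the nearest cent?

$5.88

electric oven: Runtime = 15 min × 31 = 465 min = 7.75 h
electric oven: 2.64 kW × 7.75 h = 20.46 kWh
box fan: Runtime = 24 h × 22 = 528 h
box fan: 0.085 kW × 528 h = 44.88 kWh
Total energy = 65.34 kWh
Cost = 65.34 × $0.09 = $5.88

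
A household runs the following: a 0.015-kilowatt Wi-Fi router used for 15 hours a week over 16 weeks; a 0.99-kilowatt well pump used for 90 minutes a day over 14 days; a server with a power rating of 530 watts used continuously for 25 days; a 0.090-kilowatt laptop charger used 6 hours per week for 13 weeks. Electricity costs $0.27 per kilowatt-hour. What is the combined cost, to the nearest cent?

Wi-Fi router: Runtime = 15 h/week × 16 weeks = 240 h
Wi-Fi router: 0.015 kW × 240 h = 3.6 kWh
well pump: Runtime = 90 min × 14 = 1260 min = 21 h
well pump: 0.99 kW × 21 h = 20.79 kWh
server: Runtime = 24 h × 25 = 600 h
server: 0.53 kW × 600 h = 318 kWh
laptop charger: Runtime = 6 h/week × 13 weeks = 78 h
laptop charger: 0.09 kW × 78 h = 7.02 kWh
Total energy = 349.41 kWh
Cost = 349.41 × $0.27 = $94.34

$94.34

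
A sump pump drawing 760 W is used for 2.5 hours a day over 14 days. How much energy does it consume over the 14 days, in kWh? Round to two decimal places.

Runtime = 2.5 h/day × 14 days = 35 h
Energy = 0.76 kW × 35 h = 26.6 kWh

26.60 kWh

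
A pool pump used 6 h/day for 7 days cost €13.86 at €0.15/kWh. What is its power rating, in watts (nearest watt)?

Energy = €13.86 ÷ €0.15/kWh = 92.4 kWh
Runtime = 6 h/day × 7 days = 42 h
Power = 92.4 kWh ÷ 42 h = 2.2 kW = 2200 W

2200 W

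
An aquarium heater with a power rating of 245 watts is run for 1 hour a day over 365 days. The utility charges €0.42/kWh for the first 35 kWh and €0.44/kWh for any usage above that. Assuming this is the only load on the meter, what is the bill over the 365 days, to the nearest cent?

€38.65

Runtime = 1 h/day × 365 days = 365 h
Energy = 0.245 kW × 365 h = 89.425 kWh
Tier 1 (0–35 kWh): 35 × €0.42 = €14.7
Above 35 kWh: 54.425 × €0.44 = €23.947
Bill = €38.65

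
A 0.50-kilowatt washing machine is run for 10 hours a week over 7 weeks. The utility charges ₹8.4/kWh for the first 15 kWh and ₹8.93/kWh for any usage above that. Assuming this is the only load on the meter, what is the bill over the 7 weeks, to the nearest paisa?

Runtime = 10 h/week × 7 weeks = 70 h
Energy = 0.5 kW × 70 h = 35 kWh
Tier 1 (0–15 kWh): 15 × ₹8.4 = ₹126
Above 15 kWh: 20 × ₹8.93 = ₹178.6
Bill = ₹304.60

₹304.60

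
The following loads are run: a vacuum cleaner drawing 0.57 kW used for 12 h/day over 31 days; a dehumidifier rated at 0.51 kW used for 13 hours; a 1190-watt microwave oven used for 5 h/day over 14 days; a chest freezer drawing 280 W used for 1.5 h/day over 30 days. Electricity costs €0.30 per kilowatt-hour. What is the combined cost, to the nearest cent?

vacuum cleaner: Runtime = 12 h/day × 31 days = 372 h
vacuum cleaner: 0.57 kW × 372 h = 212.04 kWh
dehumidifier: 0.51 kW × 13 h = 6.63 kWh
microwave oven: Runtime = 5 h/day × 14 days = 70 h
microwave oven: 1.19 kW × 70 h = 83.3 kWh
chest freezer: Runtime = 1.5 h/day × 30 days = 45 h
chest freezer: 0.28 kW × 45 h = 12.6 kWh
Total energy = 314.57 kWh
Cost = 314.57 × €0.30 = €94.37

€94.37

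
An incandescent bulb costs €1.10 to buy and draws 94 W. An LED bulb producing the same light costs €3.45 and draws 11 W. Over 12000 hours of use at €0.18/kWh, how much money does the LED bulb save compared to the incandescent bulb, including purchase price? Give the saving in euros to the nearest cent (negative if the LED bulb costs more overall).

€176.93

incandescent bulb: €1.10 + (94/1000) kW × 12000 h × €0.18 = €1.10 + €203.04 = €204.14
LED bulb: €3.45 + (11/1000) kW × 12000 h × €0.18 = €3.45 + €23.76 = €27.21
Saving = €204.14 − €27.21 = €176.93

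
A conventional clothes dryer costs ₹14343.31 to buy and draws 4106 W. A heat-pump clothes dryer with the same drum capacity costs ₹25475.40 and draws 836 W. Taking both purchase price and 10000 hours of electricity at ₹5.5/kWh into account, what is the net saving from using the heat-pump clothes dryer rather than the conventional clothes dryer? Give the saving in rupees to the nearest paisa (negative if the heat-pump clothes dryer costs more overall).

₹168717.91

conventional clothes dryer: ₹14343.31 + (4106/1000) kW × 10000 h × ₹5.5 = ₹14343.31 + ₹225830 = ₹240173.31
heat-pump clothes dryer: ₹25475.40 + (836/1000) kW × 10000 h × ₹5.5 = ₹25475.40 + ₹45980 = ₹71455.4
Saving = ₹240173.31 − ₹71455.4 = ₹168717.91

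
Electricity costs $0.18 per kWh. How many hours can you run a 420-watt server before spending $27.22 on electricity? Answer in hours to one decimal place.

360.1 h

Energy available = $27.22 ÷ $0.18/kWh = 151.2222 kWh
Hours = 151.2222 kWh ÷ 0.42 kW = 360.1 h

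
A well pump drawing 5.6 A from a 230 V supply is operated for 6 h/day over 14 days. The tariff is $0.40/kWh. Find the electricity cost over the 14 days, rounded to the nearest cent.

$43.28

Power = 5.6 A × 230 V = 1288 W = 1.288 kW
Runtime = 6 h/day × 14 days = 84 h
Energy = 1.288 kW × 84 h = 108.192 kWh
Cost = 108.192 kWh × $0.40/kWh = $43.28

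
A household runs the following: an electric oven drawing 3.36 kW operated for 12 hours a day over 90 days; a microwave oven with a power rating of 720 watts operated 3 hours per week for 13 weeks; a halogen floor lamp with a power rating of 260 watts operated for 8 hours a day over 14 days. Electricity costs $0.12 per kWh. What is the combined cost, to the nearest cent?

electric oven: Runtime = 12 h/day × 90 days = 1080 h
electric oven: 3.36 kW × 1080 h = 3628.8 kWh
microwave oven: Runtime = 3 h/week × 13 weeks = 39 h
microwave oven: 0.72 kW × 39 h = 28.08 kWh
halogen floor lamp: Runtime = 8 h/day × 14 days = 112 h
halogen floor lamp: 0.26 kW × 112 h = 29.12 kWh
Total energy = 3686 kWh
Cost = 3686 × $0.12 = $442.32

$442.32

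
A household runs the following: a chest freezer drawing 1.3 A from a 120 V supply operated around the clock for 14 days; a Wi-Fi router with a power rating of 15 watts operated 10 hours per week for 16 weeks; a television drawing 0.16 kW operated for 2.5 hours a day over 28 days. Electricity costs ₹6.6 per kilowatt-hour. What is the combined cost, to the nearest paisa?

chest freezer: Power = 1.3 A × 120 V = 156 W = 0.156 kW
chest freezer: Runtime = 24 h × 14 = 336 h
chest freezer: 0.156 kW × 336 h = 52.416 kWh
Wi-Fi router: Runtime = 10 h/week × 16 weeks = 160 h
Wi-Fi router: 0.015 kW × 160 h = 2.4 kWh
television: Runtime = 2.5 h/day × 28 days = 70 h
television: 0.16 kW × 70 h = 11.2 kWh
Total energy = 66.016 kWh
Cost = 66.016 × ₹6.6 = ₹435.71

₹435.71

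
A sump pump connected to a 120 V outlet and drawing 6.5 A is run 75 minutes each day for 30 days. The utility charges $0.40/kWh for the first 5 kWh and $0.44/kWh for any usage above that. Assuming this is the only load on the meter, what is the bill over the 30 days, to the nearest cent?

Power = 6.5 A × 120 V = 780 W = 0.78 kW
Runtime = 75 min × 30 = 2250 min = 37.5 h
Energy = 0.78 kW × 37.5 h = 29.25 kWh
Tier 1 (0–5 kWh): 5 × $0.40 = $2
Above 5 kWh: 24.25 × $0.44 = $10.67
Bill = $12.67

$12.67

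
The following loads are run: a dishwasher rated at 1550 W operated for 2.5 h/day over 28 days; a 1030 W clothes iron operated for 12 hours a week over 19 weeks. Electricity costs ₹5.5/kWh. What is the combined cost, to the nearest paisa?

₹1888.37

dishwasher: Runtime = 2.5 h/day × 28 days = 70 h
dishwasher: 1.55 kW × 70 h = 108.5 kWh
clothes iron: Runtime = 12 h/week × 19 weeks = 228 h
clothes iron: 1.03 kW × 228 h = 234.84 kWh
Total energy = 343.34 kWh
Cost = 343.34 × ₹5.5 = ₹1888.37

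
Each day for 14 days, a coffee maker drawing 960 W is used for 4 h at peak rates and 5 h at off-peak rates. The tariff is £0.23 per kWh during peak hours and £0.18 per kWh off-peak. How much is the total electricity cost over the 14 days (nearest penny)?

Peak energy = 0.96 kW × 4 h × 14 = 53.76 kWh
Off-peak energy = 0.96 kW × 5 h × 14 = 67.2 kWh
Cost = 53.76 × £0.23 + 67.2 × £0.18 = £12.3648 + £12.096 = £24.46

£24.46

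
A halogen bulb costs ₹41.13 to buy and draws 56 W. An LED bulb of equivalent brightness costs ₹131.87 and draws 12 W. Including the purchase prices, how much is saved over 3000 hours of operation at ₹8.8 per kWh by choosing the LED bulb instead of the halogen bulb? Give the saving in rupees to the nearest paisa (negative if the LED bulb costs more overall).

₹1070.86

halogen bulb: ₹41.13 + (56/1000) kW × 3000 h × ₹8.8 = ₹41.13 + ₹1478.4 = ₹1519.53
LED bulb: ₹131.87 + (12/1000) kW × 3000 h × ₹8.8 = ₹131.87 + ₹316.8 = ₹448.67
Saving = ₹1519.53 − ₹448.67 = ₹1070.86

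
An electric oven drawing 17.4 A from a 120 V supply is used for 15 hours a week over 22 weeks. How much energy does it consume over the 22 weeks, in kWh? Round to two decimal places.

689.04 kWh

Power = 17.4 A × 120 V = 2088 W = 2.088 kW
Runtime = 15 h/week × 22 weeks = 330 h
Energy = 2.088 kW × 330 h = 689.04 kWh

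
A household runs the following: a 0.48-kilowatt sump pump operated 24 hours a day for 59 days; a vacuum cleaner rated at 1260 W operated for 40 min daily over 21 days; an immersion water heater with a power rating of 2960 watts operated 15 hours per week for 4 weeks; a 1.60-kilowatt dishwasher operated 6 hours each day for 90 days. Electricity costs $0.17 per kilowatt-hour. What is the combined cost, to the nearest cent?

sump pump: Runtime = 24 h × 59 = 1416 h
sump pump: 0.48 kW × 1416 h = 679.68 kWh
vacuum cleaner: Runtime = 40 min × 21 = 840 min = 14 h
vacuum cleaner: 1.26 kW × 14 h = 17.64 kWh
immersion water heater: Runtime = 15 h/week × 4 weeks = 60 h
immersion water heater: 2.96 kW × 60 h = 177.6 kWh
dishwasher: Runtime = 6 h/day × 90 days = 540 h
dishwasher: 1.6 kW × 540 h = 864 kWh
Total energy = 1738.92 kWh
Cost = 1738.92 × $0.17 = $295.62

$295.62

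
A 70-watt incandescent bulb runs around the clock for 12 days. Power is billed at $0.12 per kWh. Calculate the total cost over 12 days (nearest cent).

$2.42

Runtime = 24 h × 12 = 288 h
Energy = 0.07 kW × 288 h = 20.16 kWh
Cost = 20.16 kWh × $0.12/kWh = $2.42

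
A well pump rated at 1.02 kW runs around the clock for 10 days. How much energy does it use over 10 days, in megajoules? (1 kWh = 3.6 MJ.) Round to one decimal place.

Runtime = 24 h × 10 = 240 h
Energy = 1.02 kW × 240 h = 244.8 kWh
= 244.8 × 3.6 MJ = 881.3 MJ

881.3 MJ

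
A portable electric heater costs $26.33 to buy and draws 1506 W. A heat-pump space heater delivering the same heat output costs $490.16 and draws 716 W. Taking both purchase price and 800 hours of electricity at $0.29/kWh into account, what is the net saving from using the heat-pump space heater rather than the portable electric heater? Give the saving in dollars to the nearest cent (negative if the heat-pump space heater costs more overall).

portable electric heater: $26.33 + (1506/1000) kW × 800 h × $0.29 = $26.33 + $349.392 = $375.722
heat-pump space heater: $490.16 + (716/1000) kW × 800 h × $0.29 = $490.16 + $166.112 = $656.272
Saving = $375.722 − $656.272 = −$280.55

-$280.55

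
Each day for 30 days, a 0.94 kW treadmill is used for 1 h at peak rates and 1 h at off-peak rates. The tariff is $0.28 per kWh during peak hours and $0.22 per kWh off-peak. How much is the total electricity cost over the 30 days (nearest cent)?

$14.10

Peak energy = 0.94 kW × 1 h × 30 = 28.2 kWh
Off-peak energy = 0.94 kW × 1 h × 30 = 28.2 kWh
Cost = 28.2 × $0.28 + 28.2 × $0.22 = $7.896 + $6.204 = $14.10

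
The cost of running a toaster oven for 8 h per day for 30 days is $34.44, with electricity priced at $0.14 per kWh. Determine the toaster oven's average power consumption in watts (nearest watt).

1025 W

Energy = $34.44 ÷ $0.14/kWh = 246 kWh
Runtime = 8 h/day × 30 days = 240 h
Power = 246 kWh ÷ 240 h = 1.025 kW = 1025 W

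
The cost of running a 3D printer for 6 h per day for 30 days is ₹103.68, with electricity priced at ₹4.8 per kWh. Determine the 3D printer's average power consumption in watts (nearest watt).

120 W

Energy = ₹103.68 ÷ ₹4.8/kWh = 21.6 kWh
Runtime = 6 h/day × 30 days = 180 h
Power = 21.6 kWh ÷ 180 h = 0.12 kW = 120 W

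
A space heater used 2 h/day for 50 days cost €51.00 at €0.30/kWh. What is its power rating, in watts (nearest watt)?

Energy = €51.00 ÷ €0.30/kWh = 170 kWh
Runtime = 2 h/day × 50 days = 100 h
Power = 170 kWh ÷ 100 h = 1.7 kW = 1700 W

1700 W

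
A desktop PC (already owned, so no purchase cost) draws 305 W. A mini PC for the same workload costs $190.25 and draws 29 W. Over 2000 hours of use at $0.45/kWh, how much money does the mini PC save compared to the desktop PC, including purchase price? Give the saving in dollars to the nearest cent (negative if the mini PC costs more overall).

desktop PC: $0.00 + (305/1000) kW × 2000 h × $0.45 = $0.00 + $274.5 = $274.5
mini PC: $190.25 + (29/1000) kW × 2000 h × $0.45 = $190.25 + $26.1 = $216.35
Saving = $274.5 − $216.35 = $58.15

$58.15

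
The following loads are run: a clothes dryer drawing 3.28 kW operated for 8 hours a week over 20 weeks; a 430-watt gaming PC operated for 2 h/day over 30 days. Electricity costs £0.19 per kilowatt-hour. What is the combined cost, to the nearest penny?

clothes dryer: Runtime = 8 h/week × 20 weeks = 160 h
clothes dryer: 3.28 kW × 160 h = 524.8 kWh
gaming PC: Runtime = 2 h/day × 30 days = 60 h
gaming PC: 0.43 kW × 60 h = 25.8 kWh
Total energy = 550.6 kWh
Cost = 550.6 × £0.19 = £104.61

£104.61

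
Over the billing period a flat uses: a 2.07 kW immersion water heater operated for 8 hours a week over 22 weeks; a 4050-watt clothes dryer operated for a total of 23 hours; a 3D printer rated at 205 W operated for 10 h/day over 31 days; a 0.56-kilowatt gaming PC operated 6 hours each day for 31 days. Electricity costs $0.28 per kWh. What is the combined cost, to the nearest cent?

immersion water heater: Runtime = 8 h/week × 22 weeks = 176 h
immersion water heater: 2.07 kW × 176 h = 364.32 kWh
clothes dryer: 4.05 kW × 23 h = 93.15 kWh
3D printer: Runtime = 10 h/day × 31 days = 310 h
3D printer: 0.205 kW × 310 h = 63.55 kWh
gaming PC: Runtime = 6 h/day × 31 days = 186 h
gaming PC: 0.56 kW × 186 h = 104.16 kWh
Total energy = 625.18 kWh
Cost = 625.18 × $0.28 = $175.05

$175.05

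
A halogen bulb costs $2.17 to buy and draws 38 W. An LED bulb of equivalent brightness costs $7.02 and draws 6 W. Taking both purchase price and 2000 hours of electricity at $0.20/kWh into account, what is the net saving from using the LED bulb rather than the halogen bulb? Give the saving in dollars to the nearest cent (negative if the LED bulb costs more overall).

halogen bulb: $2.17 + (38/1000) kW × 2000 h × $0.20 = $2.17 + $15.2 = $17.37
LED bulb: $7.02 + (6/1000) kW × 2000 h × $0.20 = $7.02 + $2.4 = $9.42
Saving = $17.37 − $9.42 = $7.95

$7.95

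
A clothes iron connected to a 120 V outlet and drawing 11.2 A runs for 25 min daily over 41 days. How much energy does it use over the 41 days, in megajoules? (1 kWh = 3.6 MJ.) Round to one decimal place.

82.7 MJ

Power = 11.2 A × 120 V = 1344 W = 1.344 kW
Runtime = 25 min × 41 = 1025 min = 17.083333… h
Energy = 1.344 kW × 17.083333… h = 22.96 kWh
= 22.96 × 3.6 MJ = 82.7 MJ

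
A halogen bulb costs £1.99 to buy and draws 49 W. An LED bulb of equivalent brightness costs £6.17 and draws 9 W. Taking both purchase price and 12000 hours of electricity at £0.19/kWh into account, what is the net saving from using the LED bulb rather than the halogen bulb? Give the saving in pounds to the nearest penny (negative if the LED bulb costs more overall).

halogen bulb: £1.99 + (49/1000) kW × 12000 h × £0.19 = £1.99 + £111.72 = £113.71
LED bulb: £6.17 + (9/1000) kW × 12000 h × £0.19 = £6.17 + £20.52 = £26.69
Saving = £113.71 − £26.69 = £87.02

£87.02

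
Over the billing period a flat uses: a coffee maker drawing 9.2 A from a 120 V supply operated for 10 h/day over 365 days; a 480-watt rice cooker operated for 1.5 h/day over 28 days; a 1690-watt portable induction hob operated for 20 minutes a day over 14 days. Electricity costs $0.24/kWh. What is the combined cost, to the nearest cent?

coffee maker: Power = 9.2 A × 120 V = 1104 W = 1.104 kW
coffee maker: Runtime = 10 h/day × 365 days = 3650 h
coffee maker: 1.104 kW × 3650 h = 4029.6 kWh
rice cooker: Runtime = 1.5 h/day × 28 days = 42 h
rice cooker: 0.48 kW × 42 h = 20.16 kWh
portable induction hob: Runtime = 20 min × 14 = 280 min = 4.666666… h
portable induction hob: 1.69 kW × 4.666666… h = 7.886666… kWh
Total energy = 4057.646666… kWh
Cost = 4057.646666… × $0.24 = $973.84

$973.84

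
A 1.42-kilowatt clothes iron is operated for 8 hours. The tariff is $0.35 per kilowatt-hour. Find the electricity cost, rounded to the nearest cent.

$3.98

Energy = 1.42 kW × 8 h = 11.36 kWh
Cost = 11.36 kWh × $0.35/kWh = $3.98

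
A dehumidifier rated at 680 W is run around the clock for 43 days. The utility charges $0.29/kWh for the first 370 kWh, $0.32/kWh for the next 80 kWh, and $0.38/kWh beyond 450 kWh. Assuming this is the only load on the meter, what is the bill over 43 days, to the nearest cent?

Runtime = 24 h × 43 = 1032 h
Energy = 0.68 kW × 1032 h = 701.76 kWh
Tier 1 (0–370 kWh): 370 × $0.29 = $107.3
Tier 2 (370–450 kWh): 80 × $0.32 = $25.6
Above 450 kWh: 251.76 × $0.38 = $95.6688
Bill = $228.57

$228.57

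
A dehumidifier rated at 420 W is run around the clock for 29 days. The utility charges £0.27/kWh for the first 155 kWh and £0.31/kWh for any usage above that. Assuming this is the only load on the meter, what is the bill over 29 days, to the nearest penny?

£84.42

Runtime = 24 h × 29 = 696 h
Energy = 0.42 kW × 696 h = 292.32 kWh
Tier 1 (0–155 kWh): 155 × £0.27 = £41.85
Above 155 kWh: 137.32 × £0.31 = £42.5692
Bill = £84.42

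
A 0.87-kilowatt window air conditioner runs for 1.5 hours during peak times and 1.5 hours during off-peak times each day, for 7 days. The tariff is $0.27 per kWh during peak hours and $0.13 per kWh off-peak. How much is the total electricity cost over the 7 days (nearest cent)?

Peak energy = 0.87 kW × 1.5 h × 7 = 9.135 kWh
Off-peak energy = 0.87 kW × 1.5 h × 7 = 9.135 kWh
Cost = 9.135 × $0.27 + 9.135 × $0.13 = $2.46645 + $1.18755 = $3.65

$3.65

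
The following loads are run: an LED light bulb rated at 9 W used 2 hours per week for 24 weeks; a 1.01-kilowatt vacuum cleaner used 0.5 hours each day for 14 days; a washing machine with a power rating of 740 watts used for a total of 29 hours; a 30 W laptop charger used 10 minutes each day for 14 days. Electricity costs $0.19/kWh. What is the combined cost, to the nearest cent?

$5.52

LED light bulb: Runtime = 2 h/week × 24 weeks = 48 h
LED light bulb: 0.009 kW × 48 h = 0.432 kWh
vacuum cleaner: Runtime = 0.5 h/day × 14 days = 7 h
vacuum cleaner: 1.01 kW × 7 h = 7.07 kWh
washing machine: 0.74 kW × 29 h = 21.46 kWh
laptop charger: Runtime = 10 min × 14 = 140 min = 2.333333… h
laptop charger: 0.03 kW × 2.333333… h = 0.07 kWh
Total energy = 29.032 kWh
Cost = 29.032 × $0.19 = $5.52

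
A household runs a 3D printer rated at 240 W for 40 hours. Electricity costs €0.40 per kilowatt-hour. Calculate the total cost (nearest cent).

Energy = 0.24 kW × 40 h = 9.6 kWh
Cost = 9.6 kWh × €0.40/kWh = €3.84

€3.84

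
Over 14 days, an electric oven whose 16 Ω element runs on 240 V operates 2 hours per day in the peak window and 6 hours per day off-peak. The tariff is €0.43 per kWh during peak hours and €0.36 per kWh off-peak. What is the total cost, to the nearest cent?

Power = V²/R = 240²/16 = 3600 W = 3.6 kW
Peak energy = 3.6 kW × 2 h × 14 = 100.8 kWh
Off-peak energy = 3.6 kW × 6 h × 14 = 302.4 kWh
Cost = 100.8 × €0.43 + 302.4 × €0.36 = €43.344 + €108.864 = €152.21

€152.21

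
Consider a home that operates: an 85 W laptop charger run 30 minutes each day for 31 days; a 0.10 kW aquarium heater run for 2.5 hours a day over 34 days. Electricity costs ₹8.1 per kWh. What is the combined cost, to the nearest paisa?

₹79.52

laptop charger: Runtime = 30 min × 31 = 930 min = 15.5 h
laptop charger: 0.085 kW × 15.5 h = 1.3175 kWh
aquarium heater: Runtime = 2.5 h/day × 34 days = 85 h
aquarium heater: 0.1 kW × 85 h = 8.5 kWh
Total energy = 9.8175 kWh
Cost = 9.8175 × ₹8.1 = ₹79.52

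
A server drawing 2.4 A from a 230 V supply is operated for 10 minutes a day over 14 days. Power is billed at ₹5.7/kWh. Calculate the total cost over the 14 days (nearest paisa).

Power = 2.4 A × 230 V = 552 W = 0.552 kW
Runtime = 10 min × 14 = 140 min = 2.333333… h
Energy = 0.552 kW × 2.333333… h = 1.288 kWh
Cost = 1.288 kWh × ₹5.7/kWh = ₹7.34

₹7.34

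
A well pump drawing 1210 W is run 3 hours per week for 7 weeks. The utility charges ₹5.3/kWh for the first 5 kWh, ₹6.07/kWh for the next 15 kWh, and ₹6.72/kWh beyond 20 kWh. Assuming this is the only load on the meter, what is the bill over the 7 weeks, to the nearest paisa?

₹153.91

Runtime = 3 h/week × 7 weeks = 21 h
Energy = 1.21 kW × 21 h = 25.41 kWh
Tier 1 (0–5 kWh): 5 × ₹5.3 = ₹26.5
Tier 2 (5–20 kWh): 15 × ₹6.07 = ₹91.05
Above 20 kWh: 5.41 × ₹6.72 = ₹36.3552
Bill = ₹153.91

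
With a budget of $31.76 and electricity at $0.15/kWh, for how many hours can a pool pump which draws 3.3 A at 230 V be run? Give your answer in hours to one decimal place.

279.0 h

Power = 3.3 A × 230 V = 759 W = 0.759 kW
Energy available = $31.76 ÷ $0.15/kWh = 211.7333 kWh
Hours = 211.7333 kWh ÷ 0.759 kW = 279.0 h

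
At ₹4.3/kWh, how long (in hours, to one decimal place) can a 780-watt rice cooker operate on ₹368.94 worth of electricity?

Energy available = ₹368.94 ÷ ₹4.3/kWh = 85.8 kWh
Hours = 85.8 kWh ÷ 0.78 kW = 110.0 h

110.0 h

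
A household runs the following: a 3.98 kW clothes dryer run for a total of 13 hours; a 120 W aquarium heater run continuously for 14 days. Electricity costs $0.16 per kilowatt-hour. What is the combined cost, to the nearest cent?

$14.73

clothes dryer: 3.98 kW × 13 h = 51.74 kWh
aquarium heater: Runtime = 24 h × 14 = 336 h
aquarium heater: 0.12 kW × 336 h = 40.32 kWh
Total energy = 92.06 kWh
Cost = 92.06 × $0.16 = $14.73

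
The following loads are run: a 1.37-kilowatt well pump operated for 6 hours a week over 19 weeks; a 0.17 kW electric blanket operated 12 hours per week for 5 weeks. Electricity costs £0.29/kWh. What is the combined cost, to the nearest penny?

well pump: Runtime = 6 h/week × 19 weeks = 114 h
well pump: 1.37 kW × 114 h = 156.18 kWh
electric blanket: Runtime = 12 h/week × 5 weeks = 60 h
electric blanket: 0.17 kW × 60 h = 10.2 kWh
Total energy = 166.38 kWh
Cost = 166.38 × £0.29 = £48.25

£48.25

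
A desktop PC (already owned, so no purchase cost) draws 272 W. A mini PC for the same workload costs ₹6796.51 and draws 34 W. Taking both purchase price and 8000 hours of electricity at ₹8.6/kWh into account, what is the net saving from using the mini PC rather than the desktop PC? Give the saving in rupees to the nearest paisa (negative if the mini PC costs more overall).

₹9577.89

desktop PC: ₹0.00 + (272/1000) kW × 8000 h × ₹8.6 = ₹0.00 + ₹18713.6 = ₹18713.6
mini PC: ₹6796.51 + (34/1000) kW × 8000 h × ₹8.6 = ₹6796.51 + ₹2339.2 = ₹9135.71
Saving = ₹18713.6 − ₹9135.71 = ₹9577.89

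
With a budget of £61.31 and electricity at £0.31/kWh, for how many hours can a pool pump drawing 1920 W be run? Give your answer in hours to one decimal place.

Energy available = £61.31 ÷ £0.31/kWh = 197.7742 kWh
Hours = 197.7742 kWh ÷ 1.92 kW = 103.0 h

103.0 h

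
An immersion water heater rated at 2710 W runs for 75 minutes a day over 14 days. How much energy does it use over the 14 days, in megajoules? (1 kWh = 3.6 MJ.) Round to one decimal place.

Runtime = 75 min × 14 = 1050 min = 17.5 h
Energy = 2.71 kW × 17.5 h = 47.425 kWh
= 47.425 × 3.6 MJ = 170.7 MJ

170.7 MJ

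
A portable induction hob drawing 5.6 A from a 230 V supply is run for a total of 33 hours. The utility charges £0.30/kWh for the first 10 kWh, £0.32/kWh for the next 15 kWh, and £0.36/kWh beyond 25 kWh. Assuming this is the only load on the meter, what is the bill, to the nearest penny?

Power = 5.6 A × 230 V = 1288 W = 1.288 kW
Energy = 1.288 kW × 33 h = 42.504 kWh
Tier 1 (0–10 kWh): 10 × £0.30 = £3
Tier 2 (10–25 kWh): 15 × £0.32 = £4.8
Above 25 kWh: 17.504 × £0.36 = £6.30144
Bill = £14.10

£14.10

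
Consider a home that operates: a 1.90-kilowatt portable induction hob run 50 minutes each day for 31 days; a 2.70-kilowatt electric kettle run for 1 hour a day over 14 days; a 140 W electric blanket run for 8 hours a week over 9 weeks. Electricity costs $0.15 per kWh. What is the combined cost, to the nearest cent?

portable induction hob: Runtime = 50 min × 31 = 1550 min = 25.833333… h
portable induction hob: 1.9 kW × 25.833333… h = 49.083333… kWh
electric kettle: Runtime = 1 h/day × 14 days = 14 h
electric kettle: 2.7 kW × 14 h = 37.8 kWh
electric blanket: Runtime = 8 h/week × 9 weeks = 72 h
electric blanket: 0.14 kW × 72 h = 10.08 kWh
Total energy = 96.963333… kWh
Cost = 96.963333… × $0.15 = $14.54

$14.54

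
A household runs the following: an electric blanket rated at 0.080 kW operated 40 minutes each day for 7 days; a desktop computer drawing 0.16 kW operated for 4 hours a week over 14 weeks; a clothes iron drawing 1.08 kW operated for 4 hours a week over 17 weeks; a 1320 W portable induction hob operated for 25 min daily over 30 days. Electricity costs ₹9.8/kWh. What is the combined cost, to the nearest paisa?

electric blanket: Runtime = 40 min × 7 = 280 min = 4.666666… h
electric blanket: 0.08 kW × 4.666666… h = 0.373333… kWh
desktop computer: Runtime = 4 h/week × 14 weeks = 56 h
desktop computer: 0.16 kW × 56 h = 8.96 kWh
clothes iron: Runtime = 4 h/week × 17 weeks = 68 h
clothes iron: 1.08 kW × 68 h = 73.44 kWh
portable induction hob: Runtime = 25 min × 30 = 750 min = 12.5 h
portable induction hob: 1.32 kW × 12.5 h = 16.5 kWh
Total energy = 99.273333… kWh
Cost = 99.273333… × ₹9.8 = ₹972.88

₹972.88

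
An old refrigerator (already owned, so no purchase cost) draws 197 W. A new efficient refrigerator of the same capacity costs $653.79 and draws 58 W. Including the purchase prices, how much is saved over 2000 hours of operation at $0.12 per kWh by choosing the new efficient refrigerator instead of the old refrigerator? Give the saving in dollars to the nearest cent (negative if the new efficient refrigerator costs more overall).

-$620.43

old refrigerator: $0.00 + (197/1000) kW × 2000 h × $0.12 = $0.00 + $47.28 = $47.28
new efficient refrigerator: $653.79 + (58/1000) kW × 2000 h × $0.12 = $653.79 + $13.92 = $667.71
Saving = $47.28 − $667.71 = −$620.43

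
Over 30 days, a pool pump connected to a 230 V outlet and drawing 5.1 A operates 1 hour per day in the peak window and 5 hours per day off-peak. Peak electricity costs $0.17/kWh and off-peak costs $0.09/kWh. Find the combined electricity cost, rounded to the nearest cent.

$21.82

Power = 5.1 A × 230 V = 1173 W = 1.173 kW
Peak energy = 1.173 kW × 1 h × 30 = 35.19 kWh
Off-peak energy = 1.173 kW × 5 h × 30 = 175.95 kWh
Cost = 35.19 × $0.17 + 175.95 × $0.09 = $5.9823 + $15.8355 = $21.82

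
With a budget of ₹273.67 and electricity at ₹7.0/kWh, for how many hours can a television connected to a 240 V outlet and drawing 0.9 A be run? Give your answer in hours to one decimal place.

Power = 0.9 A × 240 V = 216 W = 0.216 kW
Energy available = ₹273.67 ÷ ₹7.0/kWh = 39.0957 kWh
Hours = 39.0957 kWh ÷ 0.216 kW = 181.0 h

181.0 h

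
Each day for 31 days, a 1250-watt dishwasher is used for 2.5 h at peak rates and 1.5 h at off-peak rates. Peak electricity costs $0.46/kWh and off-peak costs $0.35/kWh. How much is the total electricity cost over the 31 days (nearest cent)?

$64.91

Peak energy = 1.25 kW × 2.5 h × 31 = 96.875 kWh
Off-peak energy = 1.25 kW × 1.5 h × 31 = 58.125 kWh
Cost = 96.875 × $0.46 + 58.125 × $0.35 = $44.5625 + $20.34375 = $64.91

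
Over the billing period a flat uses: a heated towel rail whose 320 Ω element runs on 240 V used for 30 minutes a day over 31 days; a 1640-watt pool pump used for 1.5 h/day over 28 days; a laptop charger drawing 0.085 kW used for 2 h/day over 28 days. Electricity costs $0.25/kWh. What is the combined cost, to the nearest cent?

heated towel rail: Power = V²/R = 240²/320 = 180 W = 0.18 kW
heated towel rail: Runtime = 30 min × 31 = 930 min = 15.5 h
heated towel rail: 0.18 kW × 15.5 h = 2.79 kWh
pool pump: Runtime = 1.5 h/day × 28 days = 42 h
pool pump: 1.64 kW × 42 h = 68.88 kWh
laptop charger: Runtime = 2 h/day × 28 days = 56 h
laptop charger: 0.085 kW × 56 h = 4.76 kWh
Total energy = 76.43 kWh
Cost = 76.43 × $0.25 = $19.11

$19.11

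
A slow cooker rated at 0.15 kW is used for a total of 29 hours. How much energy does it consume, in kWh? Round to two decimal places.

4.35 kWh

Energy = 0.15 kW × 29 h = 4.35 kWh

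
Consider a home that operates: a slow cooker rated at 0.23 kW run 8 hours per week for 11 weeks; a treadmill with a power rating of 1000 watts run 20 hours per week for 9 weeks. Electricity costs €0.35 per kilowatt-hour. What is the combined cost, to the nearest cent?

slow cooker: Runtime = 8 h/week × 11 weeks = 88 h
slow cooker: 0.23 kW × 88 h = 20.24 kWh
treadmill: Runtime = 20 h/week × 9 weeks = 180 h
treadmill: 1 kW × 180 h = 180 kWh
Total energy = 200.24 kWh
Cost = 200.24 × €0.35 = €70.08

€70.08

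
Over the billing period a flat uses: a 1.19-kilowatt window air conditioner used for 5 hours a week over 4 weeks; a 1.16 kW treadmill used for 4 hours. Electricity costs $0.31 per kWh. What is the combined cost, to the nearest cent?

$8.82

window air conditioner: Runtime = 5 h/week × 4 weeks = 20 h
window air conditioner: 1.19 kW × 20 h = 23.8 kWh
treadmill: 1.16 kW × 4 h = 4.64 kWh
Total energy = 28.44 kWh
Cost = 28.44 × $0.31 = $8.82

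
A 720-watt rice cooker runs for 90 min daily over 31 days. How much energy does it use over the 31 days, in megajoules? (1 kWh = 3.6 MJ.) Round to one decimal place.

Runtime = 90 min × 31 = 2790 min = 46.5 h
Energy = 0.72 kW × 46.5 h = 33.48 kWh
= 33.48 × 3.6 MJ = 120.5 MJ

120.5 MJ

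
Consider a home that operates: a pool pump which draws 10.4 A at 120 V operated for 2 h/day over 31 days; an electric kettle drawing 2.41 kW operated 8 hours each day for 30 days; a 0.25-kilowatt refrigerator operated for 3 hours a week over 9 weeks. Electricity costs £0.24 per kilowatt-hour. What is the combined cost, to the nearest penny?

pool pump: Power = 10.4 A × 120 V = 1248 W = 1.248 kW
pool pump: Runtime = 2 h/day × 31 days = 62 h
pool pump: 1.248 kW × 62 h = 77.376 kWh
electric kettle: Runtime = 8 h/day × 30 days = 240 h
electric kettle: 2.41 kW × 240 h = 578.4 kWh
refrigerator: Runtime = 3 h/week × 9 weeks = 27 h
refrigerator: 0.25 kW × 27 h = 6.75 kWh
Total energy = 662.526 kWh
Cost = 662.526 × £0.24 = £159.01

£159.01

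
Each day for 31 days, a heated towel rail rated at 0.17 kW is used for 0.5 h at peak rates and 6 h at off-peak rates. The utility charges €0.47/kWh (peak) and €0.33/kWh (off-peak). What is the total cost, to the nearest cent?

€11.67

Peak energy = 0.17 kW × 0.5 h × 31 = 2.635 kWh
Off-peak energy = 0.17 kW × 6 h × 31 = 31.62 kWh
Cost = 2.635 × €0.47 + 31.62 × €0.33 = €1.23845 + €10.4346 = €11.67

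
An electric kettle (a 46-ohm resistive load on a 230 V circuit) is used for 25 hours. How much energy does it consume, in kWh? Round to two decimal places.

Power = V²/R = 230²/46 = 1150 W = 1.15 kW
Energy = 1.15 kW × 25 h = 28.75 kWh

28.75 kWh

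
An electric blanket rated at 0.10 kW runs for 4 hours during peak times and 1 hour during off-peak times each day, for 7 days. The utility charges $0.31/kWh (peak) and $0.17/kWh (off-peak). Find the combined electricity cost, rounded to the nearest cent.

Peak energy = 0.1 kW × 4 h × 7 = 2.8 kWh
Off-peak energy = 0.1 kW × 1 h × 7 = 0.7 kWh
Cost = 2.8 × $0.31 + 0.7 × $0.17 = $0.868 + $0.119 = $0.99

$0.99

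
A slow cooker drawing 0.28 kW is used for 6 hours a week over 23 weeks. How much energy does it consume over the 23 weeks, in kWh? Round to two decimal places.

Runtime = 6 h/week × 23 weeks = 138 h
Energy = 0.28 kW × 138 h = 38.64 kWh

38.64 kWh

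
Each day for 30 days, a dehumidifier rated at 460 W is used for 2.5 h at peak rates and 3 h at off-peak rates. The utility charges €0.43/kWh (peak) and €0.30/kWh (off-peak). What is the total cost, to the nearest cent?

€27.26

Peak energy = 0.46 kW × 2.5 h × 30 = 34.5 kWh
Off-peak energy = 0.46 kW × 3 h × 30 = 41.4 kWh
Cost = 34.5 × €0.43 + 41.4 × €0.30 = €14.835 + €12.42 = €27.26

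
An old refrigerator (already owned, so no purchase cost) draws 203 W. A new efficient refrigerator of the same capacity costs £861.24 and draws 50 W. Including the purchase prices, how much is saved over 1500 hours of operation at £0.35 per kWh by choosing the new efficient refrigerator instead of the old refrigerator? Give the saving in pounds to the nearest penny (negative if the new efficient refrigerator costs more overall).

old refrigerator: £0.00 + (203/1000) kW × 1500 h × £0.35 = £0.00 + £106.575 = £106.575
new efficient refrigerator: £861.24 + (50/1000) kW × 1500 h × £0.35 = £861.24 + £26.25 = £887.49
Saving = £106.575 − £887.49 = −£780.915 → -£780.92

-£780.92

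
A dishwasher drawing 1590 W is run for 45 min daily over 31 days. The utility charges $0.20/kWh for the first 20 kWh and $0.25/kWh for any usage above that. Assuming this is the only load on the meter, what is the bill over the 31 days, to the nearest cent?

$8.24

Runtime = 45 min × 31 = 1395 min = 23.25 h
Energy = 1.59 kW × 23.25 h = 36.9675 kWh
Tier 1 (0–20 kWh): 20 × $0.20 = $4
Above 20 kWh: 16.9675 × $0.25 = $4.241875
Bill = $8.24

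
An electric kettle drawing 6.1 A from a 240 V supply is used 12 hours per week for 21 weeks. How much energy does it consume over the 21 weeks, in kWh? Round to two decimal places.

368.93 kWh

Power = 6.1 A × 240 V = 1464 W = 1.464 kW
Runtime = 12 h/week × 21 weeks = 252 h
Energy = 1.464 kW × 252 h = 368.928 kWh ≈ 368.93 kWh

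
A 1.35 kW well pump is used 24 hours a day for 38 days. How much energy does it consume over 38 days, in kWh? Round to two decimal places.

1231.20 kWh

Runtime = 24 h × 38 = 912 h
Energy = 1.35 kW × 912 h = 1231.2 kWh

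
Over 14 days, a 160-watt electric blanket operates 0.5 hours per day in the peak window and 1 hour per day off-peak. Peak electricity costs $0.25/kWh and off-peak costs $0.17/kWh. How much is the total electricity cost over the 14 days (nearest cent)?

Peak energy = 0.16 kW × 0.5 h × 14 = 1.12 kWh
Off-peak energy = 0.16 kW × 1 h × 14 = 2.24 kWh
Cost = 1.12 × $0.25 + 2.24 × $0.17 = $0.28 + $0.3808 = $0.66

$0.66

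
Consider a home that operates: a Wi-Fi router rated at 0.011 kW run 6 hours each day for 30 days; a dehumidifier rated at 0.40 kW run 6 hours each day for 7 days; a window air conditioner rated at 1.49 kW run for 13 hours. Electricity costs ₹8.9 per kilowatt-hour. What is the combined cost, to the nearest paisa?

Wi-Fi router: Runtime = 6 h/day × 30 days = 180 h
Wi-Fi router: 0.011 kW × 180 h = 1.98 kWh
dehumidifier: Runtime = 6 h/day × 7 days = 42 h
dehumidifier: 0.4 kW × 42 h = 16.8 kWh
window air conditioner: 1.49 kW × 13 h = 19.37 kWh
Total energy = 38.15 kWh
Cost = 38.15 × ₹8.9 = ₹339.54

₹339.54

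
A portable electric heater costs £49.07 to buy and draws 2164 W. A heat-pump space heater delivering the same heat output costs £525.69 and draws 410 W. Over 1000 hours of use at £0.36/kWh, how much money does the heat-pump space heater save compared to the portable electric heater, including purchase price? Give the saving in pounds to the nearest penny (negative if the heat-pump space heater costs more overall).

portable electric heater: £49.07 + (2164/1000) kW × 1000 h × £0.36 = £49.07 + £779.04 = £828.11
heat-pump space heater: £525.69 + (410/1000) kW × 1000 h × £0.36 = £525.69 + £147.6 = £673.29
Saving = £828.11 − £673.29 = £154.82

£154.82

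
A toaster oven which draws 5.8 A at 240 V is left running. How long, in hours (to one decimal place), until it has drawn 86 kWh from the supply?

61.8 h

Power = 5.8 A × 240 V = 1392 W = 1.392 kW
Hours = 86 kWh ÷ 1.392 kW = 61.8 h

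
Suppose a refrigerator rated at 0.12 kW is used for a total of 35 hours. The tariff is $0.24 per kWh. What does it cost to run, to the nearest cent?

$1.01

Energy = 0.12 kW × 35 h = 4.2 kWh
Cost = 4.2 kWh × $0.24/kWh = $1.01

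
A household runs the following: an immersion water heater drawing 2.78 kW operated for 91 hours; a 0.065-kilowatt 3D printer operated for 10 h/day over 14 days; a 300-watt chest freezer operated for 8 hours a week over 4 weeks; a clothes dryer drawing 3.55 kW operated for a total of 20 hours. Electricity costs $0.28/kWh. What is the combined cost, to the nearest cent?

immersion water heater: 2.78 kW × 91 h = 252.98 kWh
3D printer: Runtime = 10 h/day × 14 days = 140 h
3D printer: 0.065 kW × 140 h = 9.1 kWh
chest freezer: Runtime = 8 h/week × 4 weeks = 32 h
chest freezer: 0.3 kW × 32 h = 9.6 kWh
clothes dryer: 3.55 kW × 20 h = 71 kWh
Total energy = 342.68 kWh
Cost = 342.68 × $0.28 = $95.95

$95.95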